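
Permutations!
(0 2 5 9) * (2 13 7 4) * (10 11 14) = [13, 1, 5, 3, 2, 9, 6, 4, 8, 0, 11, 14, 12, 7, 10] = (0 13 7 4 2 5 9)(10 11 14)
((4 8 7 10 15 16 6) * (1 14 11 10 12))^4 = (1 15 8 14 16 7 11 6 12 10 4) = [0, 15, 2, 3, 1, 5, 12, 11, 14, 9, 4, 6, 10, 13, 16, 8, 7]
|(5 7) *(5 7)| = 1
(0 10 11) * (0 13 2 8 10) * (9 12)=[0, 1, 8, 3, 4, 5, 6, 7, 10, 12, 11, 13, 9, 2]=(2 8 10 11 13)(9 12)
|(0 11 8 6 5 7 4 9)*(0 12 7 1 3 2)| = |(0 11 8 6 5 1 3 2)(4 9 12 7)| = 8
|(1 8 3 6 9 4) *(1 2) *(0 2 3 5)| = 20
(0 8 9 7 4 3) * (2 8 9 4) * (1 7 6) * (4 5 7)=(0 9 6 1 4 3)(2 8 5 7)=[9, 4, 8, 0, 3, 7, 1, 2, 5, 6]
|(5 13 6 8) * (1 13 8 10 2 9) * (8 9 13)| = 4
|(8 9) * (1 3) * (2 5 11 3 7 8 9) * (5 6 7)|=4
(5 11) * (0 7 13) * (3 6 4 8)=(0 7 13)(3 6 4 8)(5 11)=[7, 1, 2, 6, 8, 11, 4, 13, 3, 9, 10, 5, 12, 0]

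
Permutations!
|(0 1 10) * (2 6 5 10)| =|(0 1 2 6 5 10)| =6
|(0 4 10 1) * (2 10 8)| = 6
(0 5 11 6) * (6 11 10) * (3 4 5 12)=(0 12 3 4 5 10 6)=[12, 1, 2, 4, 5, 10, 0, 7, 8, 9, 6, 11, 3]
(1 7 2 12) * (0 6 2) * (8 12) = [6, 7, 8, 3, 4, 5, 2, 0, 12, 9, 10, 11, 1] = (0 6 2 8 12 1 7)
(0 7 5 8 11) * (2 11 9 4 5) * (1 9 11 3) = (0 7 2 3 1 9 4 5 8 11) = [7, 9, 3, 1, 5, 8, 6, 2, 11, 4, 10, 0]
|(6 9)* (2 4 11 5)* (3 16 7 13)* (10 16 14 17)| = 28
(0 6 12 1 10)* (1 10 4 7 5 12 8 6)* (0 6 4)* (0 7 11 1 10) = (0 10 6 8 4 11 1 7 5 12) = [10, 7, 2, 3, 11, 12, 8, 5, 4, 9, 6, 1, 0]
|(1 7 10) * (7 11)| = 4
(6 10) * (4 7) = (4 7)(6 10) = [0, 1, 2, 3, 7, 5, 10, 4, 8, 9, 6]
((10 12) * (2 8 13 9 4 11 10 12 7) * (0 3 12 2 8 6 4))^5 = [4, 1, 7, 11, 13, 5, 8, 3, 12, 6, 0, 9, 10, 2] = (0 4 13 2 7 3 11 9 6 8 12 10)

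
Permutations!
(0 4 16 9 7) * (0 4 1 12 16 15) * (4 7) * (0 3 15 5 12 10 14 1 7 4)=(0 7 4 5 12 16 9)(1 10 14)(3 15)=[7, 10, 2, 15, 5, 12, 6, 4, 8, 0, 14, 11, 16, 13, 1, 3, 9]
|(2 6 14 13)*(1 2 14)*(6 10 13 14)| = 5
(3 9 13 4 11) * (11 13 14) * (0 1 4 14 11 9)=(0 1 4 13 14 9 11 3)=[1, 4, 2, 0, 13, 5, 6, 7, 8, 11, 10, 3, 12, 14, 9]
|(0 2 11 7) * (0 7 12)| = |(0 2 11 12)| = 4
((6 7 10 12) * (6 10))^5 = (6 7)(10 12) = [0, 1, 2, 3, 4, 5, 7, 6, 8, 9, 12, 11, 10]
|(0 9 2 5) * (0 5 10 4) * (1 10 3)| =7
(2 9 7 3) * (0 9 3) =[9, 1, 3, 2, 4, 5, 6, 0, 8, 7] =(0 9 7)(2 3)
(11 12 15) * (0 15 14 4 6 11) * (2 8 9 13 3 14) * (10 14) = (0 15)(2 8 9 13 3 10 14 4 6 11 12) = [15, 1, 8, 10, 6, 5, 11, 7, 9, 13, 14, 12, 2, 3, 4, 0]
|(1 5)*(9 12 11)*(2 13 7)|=6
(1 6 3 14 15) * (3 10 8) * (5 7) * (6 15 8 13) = [0, 15, 2, 14, 4, 7, 10, 5, 3, 9, 13, 11, 12, 6, 8, 1] = (1 15)(3 14 8)(5 7)(6 10 13)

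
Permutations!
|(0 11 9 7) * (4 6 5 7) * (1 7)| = |(0 11 9 4 6 5 1 7)| = 8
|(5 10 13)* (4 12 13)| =5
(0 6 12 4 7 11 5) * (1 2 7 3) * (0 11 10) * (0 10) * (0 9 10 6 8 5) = (0 8 5 11)(1 2 7 9 10 6 12 4 3) = [8, 2, 7, 1, 3, 11, 12, 9, 5, 10, 6, 0, 4]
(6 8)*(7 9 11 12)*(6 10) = [0, 1, 2, 3, 4, 5, 8, 9, 10, 11, 6, 12, 7] = (6 8 10)(7 9 11 12)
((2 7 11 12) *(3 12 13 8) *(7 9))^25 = (2 9 7 11 13 8 3 12) = [0, 1, 9, 12, 4, 5, 6, 11, 3, 7, 10, 13, 2, 8]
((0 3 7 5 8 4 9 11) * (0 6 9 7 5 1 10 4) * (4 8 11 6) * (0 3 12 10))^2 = (0 10 3 11 7)(1 12 8 5 4) = [10, 12, 2, 11, 1, 4, 6, 0, 5, 9, 3, 7, 8]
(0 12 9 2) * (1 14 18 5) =(0 12 9 2)(1 14 18 5) =[12, 14, 0, 3, 4, 1, 6, 7, 8, 2, 10, 11, 9, 13, 18, 15, 16, 17, 5]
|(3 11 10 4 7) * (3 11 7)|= 5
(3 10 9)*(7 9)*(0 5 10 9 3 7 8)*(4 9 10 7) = (0 5 7 3 10 8)(4 9) = [5, 1, 2, 10, 9, 7, 6, 3, 0, 4, 8]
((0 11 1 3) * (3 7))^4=(0 3 7 1 11)=[3, 11, 2, 7, 4, 5, 6, 1, 8, 9, 10, 0]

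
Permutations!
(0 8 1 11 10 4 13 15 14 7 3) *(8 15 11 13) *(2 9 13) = (0 15 14 7 3)(1 2 9 13 11 10 4 8) = [15, 2, 9, 0, 8, 5, 6, 3, 1, 13, 4, 10, 12, 11, 7, 14]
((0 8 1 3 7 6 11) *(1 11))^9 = (11)(1 3 7 6) = [0, 3, 2, 7, 4, 5, 1, 6, 8, 9, 10, 11]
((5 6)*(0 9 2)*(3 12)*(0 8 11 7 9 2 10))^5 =(0 9 11 2 10 7 8)(3 12)(5 6) =[9, 1, 10, 12, 4, 6, 5, 8, 0, 11, 7, 2, 3]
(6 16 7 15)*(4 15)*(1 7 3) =(1 7 4 15 6 16 3) =[0, 7, 2, 1, 15, 5, 16, 4, 8, 9, 10, 11, 12, 13, 14, 6, 3]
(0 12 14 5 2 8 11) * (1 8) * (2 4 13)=(0 12 14 5 4 13 2 1 8 11)=[12, 8, 1, 3, 13, 4, 6, 7, 11, 9, 10, 0, 14, 2, 5]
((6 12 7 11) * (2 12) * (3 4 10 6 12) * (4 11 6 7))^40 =(12) =[0, 1, 2, 3, 4, 5, 6, 7, 8, 9, 10, 11, 12]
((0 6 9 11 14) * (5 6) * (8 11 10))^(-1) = [14, 1, 2, 3, 4, 0, 5, 7, 10, 6, 9, 8, 12, 13, 11] = (0 14 11 8 10 9 6 5)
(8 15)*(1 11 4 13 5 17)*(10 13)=(1 11 4 10 13 5 17)(8 15)=[0, 11, 2, 3, 10, 17, 6, 7, 15, 9, 13, 4, 12, 5, 14, 8, 16, 1]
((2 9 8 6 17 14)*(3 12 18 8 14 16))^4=(2 9 14)(3 6 12 17 18 16 8)=[0, 1, 9, 6, 4, 5, 12, 7, 3, 14, 10, 11, 17, 13, 2, 15, 8, 18, 16]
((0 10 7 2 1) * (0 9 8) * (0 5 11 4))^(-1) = (0 4 11 5 8 9 1 2 7 10) = [4, 2, 7, 3, 11, 8, 6, 10, 9, 1, 0, 5]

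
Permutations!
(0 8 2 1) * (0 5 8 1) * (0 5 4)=(0 1 4)(2 5 8)=[1, 4, 5, 3, 0, 8, 6, 7, 2]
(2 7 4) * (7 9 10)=(2 9 10 7 4)=[0, 1, 9, 3, 2, 5, 6, 4, 8, 10, 7]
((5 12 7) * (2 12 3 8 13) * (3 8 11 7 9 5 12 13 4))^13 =(2 13)(3 5 7 4 9 11 8 12) =[0, 1, 13, 5, 9, 7, 6, 4, 12, 11, 10, 8, 3, 2]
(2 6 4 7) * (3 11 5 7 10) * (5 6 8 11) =[0, 1, 8, 5, 10, 7, 4, 2, 11, 9, 3, 6] =(2 8 11 6 4 10 3 5 7)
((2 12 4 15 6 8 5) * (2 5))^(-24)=(15)=[0, 1, 2, 3, 4, 5, 6, 7, 8, 9, 10, 11, 12, 13, 14, 15]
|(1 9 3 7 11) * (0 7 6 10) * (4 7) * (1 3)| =|(0 4 7 11 3 6 10)(1 9)| =14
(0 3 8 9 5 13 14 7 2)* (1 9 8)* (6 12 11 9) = (0 3 1 6 12 11 9 5 13 14 7 2) = [3, 6, 0, 1, 4, 13, 12, 2, 8, 5, 10, 9, 11, 14, 7]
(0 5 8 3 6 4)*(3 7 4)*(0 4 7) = (0 5 8)(3 6) = [5, 1, 2, 6, 4, 8, 3, 7, 0]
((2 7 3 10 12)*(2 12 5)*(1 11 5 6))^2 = (12)(1 5 7 10)(2 3 6 11) = [0, 5, 3, 6, 4, 7, 11, 10, 8, 9, 1, 2, 12]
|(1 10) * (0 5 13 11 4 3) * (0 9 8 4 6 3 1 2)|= 12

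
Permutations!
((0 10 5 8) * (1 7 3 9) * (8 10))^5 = (0 8)(1 7 3 9)(5 10) = [8, 7, 2, 9, 4, 10, 6, 3, 0, 1, 5]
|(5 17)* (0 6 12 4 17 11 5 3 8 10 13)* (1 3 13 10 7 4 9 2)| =|(0 6 12 9 2 1 3 8 7 4 17 13)(5 11)| =12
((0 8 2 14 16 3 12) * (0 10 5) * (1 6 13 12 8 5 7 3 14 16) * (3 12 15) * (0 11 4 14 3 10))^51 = [4, 15, 8, 16, 6, 14, 10, 5, 3, 9, 0, 1, 11, 7, 13, 12, 2] = (0 4 6 10)(1 15 12 11)(2 8 3 16)(5 14 13 7)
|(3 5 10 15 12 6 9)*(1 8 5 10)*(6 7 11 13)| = 9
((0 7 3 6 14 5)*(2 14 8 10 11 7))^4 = (14)(3 11 8)(6 7 10) = [0, 1, 2, 11, 4, 5, 7, 10, 3, 9, 6, 8, 12, 13, 14]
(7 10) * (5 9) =(5 9)(7 10) =[0, 1, 2, 3, 4, 9, 6, 10, 8, 5, 7]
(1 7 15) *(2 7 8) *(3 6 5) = (1 8 2 7 15)(3 6 5) = [0, 8, 7, 6, 4, 3, 5, 15, 2, 9, 10, 11, 12, 13, 14, 1]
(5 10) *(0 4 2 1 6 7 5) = (0 4 2 1 6 7 5 10) = [4, 6, 1, 3, 2, 10, 7, 5, 8, 9, 0]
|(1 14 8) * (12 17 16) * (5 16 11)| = |(1 14 8)(5 16 12 17 11)| = 15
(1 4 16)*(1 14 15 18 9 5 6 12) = [0, 4, 2, 3, 16, 6, 12, 7, 8, 5, 10, 11, 1, 13, 15, 18, 14, 17, 9] = (1 4 16 14 15 18 9 5 6 12)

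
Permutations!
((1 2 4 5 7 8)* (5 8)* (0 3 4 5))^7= (0 7 5 2 1 8 4 3)= [7, 8, 1, 0, 3, 2, 6, 5, 4]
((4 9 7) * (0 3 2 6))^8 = [0, 1, 2, 3, 7, 5, 6, 9, 8, 4] = (4 7 9)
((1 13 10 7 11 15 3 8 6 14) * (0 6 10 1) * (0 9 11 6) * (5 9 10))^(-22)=(3 5 11)(6 10)(7 14)(8 9 15)=[0, 1, 2, 5, 4, 11, 10, 14, 9, 15, 6, 3, 12, 13, 7, 8]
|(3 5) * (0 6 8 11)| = 4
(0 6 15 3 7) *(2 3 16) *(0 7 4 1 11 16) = (0 6 15)(1 11 16 2 3 4) = [6, 11, 3, 4, 1, 5, 15, 7, 8, 9, 10, 16, 12, 13, 14, 0, 2]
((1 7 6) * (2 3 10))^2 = [0, 6, 10, 2, 4, 5, 7, 1, 8, 9, 3] = (1 6 7)(2 10 3)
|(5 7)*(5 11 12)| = 4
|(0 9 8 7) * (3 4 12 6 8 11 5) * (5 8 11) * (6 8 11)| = 8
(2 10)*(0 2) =(0 2 10) =[2, 1, 10, 3, 4, 5, 6, 7, 8, 9, 0]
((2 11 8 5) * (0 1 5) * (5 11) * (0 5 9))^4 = (0 5 1 2 11 9 8) = [5, 2, 11, 3, 4, 1, 6, 7, 0, 8, 10, 9]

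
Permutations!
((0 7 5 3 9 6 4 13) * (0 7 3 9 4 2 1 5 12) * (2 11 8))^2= [4, 9, 5, 13, 7, 6, 8, 0, 1, 11, 10, 2, 3, 12]= (0 4 7)(1 9 11 2 5 6 8)(3 13 12)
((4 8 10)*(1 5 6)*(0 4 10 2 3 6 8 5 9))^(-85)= (10)(0 3 4 6 5 1 8 9 2)= [3, 8, 0, 4, 6, 1, 5, 7, 9, 2, 10]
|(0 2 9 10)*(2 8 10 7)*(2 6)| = 12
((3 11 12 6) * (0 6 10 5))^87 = (0 11 5 3 10 6 12) = [11, 1, 2, 10, 4, 3, 12, 7, 8, 9, 6, 5, 0]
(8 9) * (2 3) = (2 3)(8 9) = [0, 1, 3, 2, 4, 5, 6, 7, 9, 8]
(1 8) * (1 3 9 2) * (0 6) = [6, 8, 1, 9, 4, 5, 0, 7, 3, 2] = (0 6)(1 8 3 9 2)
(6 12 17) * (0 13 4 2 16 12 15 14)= (0 13 4 2 16 12 17 6 15 14)= [13, 1, 16, 3, 2, 5, 15, 7, 8, 9, 10, 11, 17, 4, 0, 14, 12, 6]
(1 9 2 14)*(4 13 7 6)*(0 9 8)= [9, 8, 14, 3, 13, 5, 4, 6, 0, 2, 10, 11, 12, 7, 1]= (0 9 2 14 1 8)(4 13 7 6)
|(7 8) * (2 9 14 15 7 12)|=|(2 9 14 15 7 8 12)|=7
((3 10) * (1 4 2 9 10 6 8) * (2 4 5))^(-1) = (1 8 6 3 10 9 2 5) = [0, 8, 5, 10, 4, 1, 3, 7, 6, 2, 9]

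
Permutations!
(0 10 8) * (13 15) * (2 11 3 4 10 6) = (0 6 2 11 3 4 10 8)(13 15) = [6, 1, 11, 4, 10, 5, 2, 7, 0, 9, 8, 3, 12, 15, 14, 13]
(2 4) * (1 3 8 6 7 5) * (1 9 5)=[0, 3, 4, 8, 2, 9, 7, 1, 6, 5]=(1 3 8 6 7)(2 4)(5 9)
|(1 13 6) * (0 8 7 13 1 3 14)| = 7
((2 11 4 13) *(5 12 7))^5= (2 11 4 13)(5 7 12)= [0, 1, 11, 3, 13, 7, 6, 12, 8, 9, 10, 4, 5, 2]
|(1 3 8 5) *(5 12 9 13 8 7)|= |(1 3 7 5)(8 12 9 13)|= 4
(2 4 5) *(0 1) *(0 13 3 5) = (0 1 13 3 5 2 4) = [1, 13, 4, 5, 0, 2, 6, 7, 8, 9, 10, 11, 12, 3]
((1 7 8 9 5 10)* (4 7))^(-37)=(1 5 8 4 10 9 7)=[0, 5, 2, 3, 10, 8, 6, 1, 4, 7, 9]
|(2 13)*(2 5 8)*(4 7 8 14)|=7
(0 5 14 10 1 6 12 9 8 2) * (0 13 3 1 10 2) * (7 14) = (0 5 7 14 2 13 3 1 6 12 9 8) = [5, 6, 13, 1, 4, 7, 12, 14, 0, 8, 10, 11, 9, 3, 2]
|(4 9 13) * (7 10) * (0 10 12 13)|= 7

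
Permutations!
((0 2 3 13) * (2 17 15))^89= [13, 1, 15, 2, 4, 5, 6, 7, 8, 9, 10, 11, 12, 3, 14, 17, 16, 0]= (0 13 3 2 15 17)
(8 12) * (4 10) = [0, 1, 2, 3, 10, 5, 6, 7, 12, 9, 4, 11, 8] = (4 10)(8 12)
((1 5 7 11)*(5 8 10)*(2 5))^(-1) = (1 11 7 5 2 10 8) = [0, 11, 10, 3, 4, 2, 6, 5, 1, 9, 8, 7]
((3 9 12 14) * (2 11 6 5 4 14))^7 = (2 9 14 5 11 12 3 4 6) = [0, 1, 9, 4, 6, 11, 2, 7, 8, 14, 10, 12, 3, 13, 5]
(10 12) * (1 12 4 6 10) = [0, 12, 2, 3, 6, 5, 10, 7, 8, 9, 4, 11, 1] = (1 12)(4 6 10)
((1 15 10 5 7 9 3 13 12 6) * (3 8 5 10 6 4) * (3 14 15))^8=(15)=[0, 1, 2, 3, 4, 5, 6, 7, 8, 9, 10, 11, 12, 13, 14, 15]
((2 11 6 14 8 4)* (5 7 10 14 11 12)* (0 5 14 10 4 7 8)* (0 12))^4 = (14)(0 4 8)(2 7 5) = [4, 1, 7, 3, 8, 2, 6, 5, 0, 9, 10, 11, 12, 13, 14]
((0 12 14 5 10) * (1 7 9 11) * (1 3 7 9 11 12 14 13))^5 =(0 14 5 10)(1 9 12 13)(3 11 7) =[14, 9, 2, 11, 4, 10, 6, 3, 8, 12, 0, 7, 13, 1, 5]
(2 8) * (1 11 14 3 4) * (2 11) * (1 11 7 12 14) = (1 2 8 7 12 14 3 4 11) = [0, 2, 8, 4, 11, 5, 6, 12, 7, 9, 10, 1, 14, 13, 3]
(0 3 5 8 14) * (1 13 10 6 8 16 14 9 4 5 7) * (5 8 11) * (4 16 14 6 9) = (0 3 7 1 13 10 9 16 6 11 5 14)(4 8) = [3, 13, 2, 7, 8, 14, 11, 1, 4, 16, 9, 5, 12, 10, 0, 15, 6]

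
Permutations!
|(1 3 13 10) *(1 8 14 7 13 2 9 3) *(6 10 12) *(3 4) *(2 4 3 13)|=11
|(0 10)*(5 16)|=2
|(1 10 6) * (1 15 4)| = |(1 10 6 15 4)| = 5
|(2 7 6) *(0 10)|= |(0 10)(2 7 6)|= 6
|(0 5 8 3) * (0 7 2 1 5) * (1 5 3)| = |(1 3 7 2 5 8)| = 6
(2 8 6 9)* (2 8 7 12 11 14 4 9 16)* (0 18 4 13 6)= [18, 1, 7, 3, 9, 5, 16, 12, 0, 8, 10, 14, 11, 6, 13, 15, 2, 17, 4]= (0 18 4 9 8)(2 7 12 11 14 13 6 16)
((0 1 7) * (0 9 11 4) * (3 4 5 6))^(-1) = (0 4 3 6 5 11 9 7 1) = [4, 0, 2, 6, 3, 11, 5, 1, 8, 7, 10, 9]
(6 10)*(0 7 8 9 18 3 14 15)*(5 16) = (0 7 8 9 18 3 14 15)(5 16)(6 10) = [7, 1, 2, 14, 4, 16, 10, 8, 9, 18, 6, 11, 12, 13, 15, 0, 5, 17, 3]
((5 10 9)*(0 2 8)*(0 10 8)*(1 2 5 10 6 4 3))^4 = (10)(0 4)(1 8)(2 6)(3 5) = [4, 8, 6, 5, 0, 3, 2, 7, 1, 9, 10]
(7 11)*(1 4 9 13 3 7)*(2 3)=[0, 4, 3, 7, 9, 5, 6, 11, 8, 13, 10, 1, 12, 2]=(1 4 9 13 2 3 7 11)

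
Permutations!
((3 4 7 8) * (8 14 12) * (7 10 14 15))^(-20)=(15)(3 12 10)(4 8 14)=[0, 1, 2, 12, 8, 5, 6, 7, 14, 9, 3, 11, 10, 13, 4, 15]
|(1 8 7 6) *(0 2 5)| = 12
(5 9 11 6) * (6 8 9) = (5 6)(8 9 11) = [0, 1, 2, 3, 4, 6, 5, 7, 9, 11, 10, 8]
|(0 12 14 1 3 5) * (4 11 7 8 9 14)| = |(0 12 4 11 7 8 9 14 1 3 5)| = 11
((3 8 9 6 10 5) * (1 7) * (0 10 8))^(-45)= (0 3 5 10)(1 7)= [3, 7, 2, 5, 4, 10, 6, 1, 8, 9, 0]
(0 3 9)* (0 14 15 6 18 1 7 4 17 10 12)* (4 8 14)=(0 3 9 4 17 10 12)(1 7 8 14 15 6 18)=[3, 7, 2, 9, 17, 5, 18, 8, 14, 4, 12, 11, 0, 13, 15, 6, 16, 10, 1]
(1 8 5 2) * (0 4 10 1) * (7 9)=[4, 8, 0, 3, 10, 2, 6, 9, 5, 7, 1]=(0 4 10 1 8 5 2)(7 9)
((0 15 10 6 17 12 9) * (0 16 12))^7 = (0 10 17 15 6)(9 16 12) = [10, 1, 2, 3, 4, 5, 0, 7, 8, 16, 17, 11, 9, 13, 14, 6, 12, 15]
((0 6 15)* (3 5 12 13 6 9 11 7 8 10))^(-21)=(0 7 3 13)(5 6 9 8)(10 12 15 11)=[7, 1, 2, 13, 4, 6, 9, 3, 5, 8, 12, 10, 15, 0, 14, 11]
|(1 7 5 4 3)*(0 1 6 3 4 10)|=|(0 1 7 5 10)(3 6)|=10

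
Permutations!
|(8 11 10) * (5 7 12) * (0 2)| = |(0 2)(5 7 12)(8 11 10)| = 6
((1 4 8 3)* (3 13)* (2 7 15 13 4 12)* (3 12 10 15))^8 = (15) = [0, 1, 2, 3, 4, 5, 6, 7, 8, 9, 10, 11, 12, 13, 14, 15]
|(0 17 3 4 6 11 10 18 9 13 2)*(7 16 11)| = |(0 17 3 4 6 7 16 11 10 18 9 13 2)| = 13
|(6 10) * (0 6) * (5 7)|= 6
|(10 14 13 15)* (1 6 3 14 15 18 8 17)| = |(1 6 3 14 13 18 8 17)(10 15)| = 8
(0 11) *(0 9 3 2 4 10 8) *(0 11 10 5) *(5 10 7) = (0 7 5)(2 4 10 8 11 9 3) = [7, 1, 4, 2, 10, 0, 6, 5, 11, 3, 8, 9]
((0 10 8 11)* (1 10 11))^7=(0 11)(1 10 8)=[11, 10, 2, 3, 4, 5, 6, 7, 1, 9, 8, 0]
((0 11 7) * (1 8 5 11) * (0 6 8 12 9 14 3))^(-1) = (0 3 14 9 12 1)(5 8 6 7 11) = [3, 0, 2, 14, 4, 8, 7, 11, 6, 12, 10, 5, 1, 13, 9]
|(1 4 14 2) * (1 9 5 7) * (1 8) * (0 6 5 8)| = 12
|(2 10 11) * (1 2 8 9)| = |(1 2 10 11 8 9)| = 6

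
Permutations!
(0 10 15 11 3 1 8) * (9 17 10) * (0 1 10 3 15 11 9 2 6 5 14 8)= (0 2 6 5 14 8 1)(3 10 11 15 9 17)= [2, 0, 6, 10, 4, 14, 5, 7, 1, 17, 11, 15, 12, 13, 8, 9, 16, 3]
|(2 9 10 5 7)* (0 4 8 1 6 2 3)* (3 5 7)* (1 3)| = 28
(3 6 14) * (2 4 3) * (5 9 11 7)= (2 4 3 6 14)(5 9 11 7)= [0, 1, 4, 6, 3, 9, 14, 5, 8, 11, 10, 7, 12, 13, 2]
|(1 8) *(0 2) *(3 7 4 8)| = 10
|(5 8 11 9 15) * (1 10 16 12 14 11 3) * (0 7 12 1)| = 30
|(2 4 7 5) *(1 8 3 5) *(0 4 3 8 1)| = |(8)(0 4 7)(2 3 5)| = 3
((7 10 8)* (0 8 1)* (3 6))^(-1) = (0 1 10 7 8)(3 6) = [1, 10, 2, 6, 4, 5, 3, 8, 0, 9, 7]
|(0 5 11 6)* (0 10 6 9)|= |(0 5 11 9)(6 10)|= 4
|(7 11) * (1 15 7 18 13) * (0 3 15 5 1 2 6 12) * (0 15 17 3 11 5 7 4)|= 18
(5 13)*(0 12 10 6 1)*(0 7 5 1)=(0 12 10 6)(1 7 5 13)=[12, 7, 2, 3, 4, 13, 0, 5, 8, 9, 6, 11, 10, 1]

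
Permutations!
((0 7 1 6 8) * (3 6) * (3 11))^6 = (0 8 6 3 11 1 7) = [8, 7, 2, 11, 4, 5, 3, 0, 6, 9, 10, 1]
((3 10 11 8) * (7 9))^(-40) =(11) =[0, 1, 2, 3, 4, 5, 6, 7, 8, 9, 10, 11]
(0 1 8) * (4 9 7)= (0 1 8)(4 9 7)= [1, 8, 2, 3, 9, 5, 6, 4, 0, 7]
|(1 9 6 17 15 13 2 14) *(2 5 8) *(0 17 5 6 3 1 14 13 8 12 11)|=30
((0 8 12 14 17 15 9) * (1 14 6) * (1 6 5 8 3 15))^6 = [15, 1, 2, 9, 4, 5, 6, 7, 8, 3, 10, 11, 12, 13, 14, 0, 16, 17] = (17)(0 15)(3 9)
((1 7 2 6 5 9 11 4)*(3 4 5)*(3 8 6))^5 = [0, 1, 2, 3, 4, 11, 8, 7, 6, 5, 10, 9] = (5 11 9)(6 8)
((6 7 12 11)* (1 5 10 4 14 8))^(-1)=[0, 8, 2, 3, 10, 1, 11, 6, 14, 9, 5, 12, 7, 13, 4]=(1 8 14 4 10 5)(6 11 12 7)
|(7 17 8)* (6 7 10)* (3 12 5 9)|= |(3 12 5 9)(6 7 17 8 10)|= 20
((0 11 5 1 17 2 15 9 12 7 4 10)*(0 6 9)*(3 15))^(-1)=(0 15 3 2 17 1 5 11)(4 7 12 9 6 10)=[15, 5, 17, 2, 7, 11, 10, 12, 8, 6, 4, 0, 9, 13, 14, 3, 16, 1]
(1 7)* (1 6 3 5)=(1 7 6 3 5)=[0, 7, 2, 5, 4, 1, 3, 6]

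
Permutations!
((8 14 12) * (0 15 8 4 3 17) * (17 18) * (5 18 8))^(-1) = (0 17 18 5 15)(3 4 12 14 8) = [17, 1, 2, 4, 12, 15, 6, 7, 3, 9, 10, 11, 14, 13, 8, 0, 16, 18, 5]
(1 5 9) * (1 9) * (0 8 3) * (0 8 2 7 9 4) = (0 2 7 9 4)(1 5)(3 8) = [2, 5, 7, 8, 0, 1, 6, 9, 3, 4]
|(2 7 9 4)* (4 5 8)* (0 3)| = 6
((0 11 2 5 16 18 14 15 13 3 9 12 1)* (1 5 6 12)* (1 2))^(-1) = (0 1 11)(2 9 3 13 15 14 18 16 5 12 6) = [1, 11, 9, 13, 4, 12, 2, 7, 8, 3, 10, 0, 6, 15, 18, 14, 5, 17, 16]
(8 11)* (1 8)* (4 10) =(1 8 11)(4 10) =[0, 8, 2, 3, 10, 5, 6, 7, 11, 9, 4, 1]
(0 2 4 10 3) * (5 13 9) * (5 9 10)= [2, 1, 4, 0, 5, 13, 6, 7, 8, 9, 3, 11, 12, 10]= (0 2 4 5 13 10 3)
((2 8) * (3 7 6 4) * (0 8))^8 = (0 2 8) = [2, 1, 8, 3, 4, 5, 6, 7, 0]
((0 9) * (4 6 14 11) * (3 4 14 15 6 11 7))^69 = (0 9)(3 7 14 11 4)(6 15) = [9, 1, 2, 7, 3, 5, 15, 14, 8, 0, 10, 4, 12, 13, 11, 6]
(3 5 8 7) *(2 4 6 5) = [0, 1, 4, 2, 6, 8, 5, 3, 7] = (2 4 6 5 8 7 3)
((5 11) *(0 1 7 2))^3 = (0 2 7 1)(5 11) = [2, 0, 7, 3, 4, 11, 6, 1, 8, 9, 10, 5]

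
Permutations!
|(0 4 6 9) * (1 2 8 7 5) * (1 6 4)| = |(0 1 2 8 7 5 6 9)| = 8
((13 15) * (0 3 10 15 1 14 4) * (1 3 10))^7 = [4, 3, 2, 13, 14, 5, 6, 7, 8, 9, 0, 11, 12, 15, 1, 10] = (0 4 14 1 3 13 15 10)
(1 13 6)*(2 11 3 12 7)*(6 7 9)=(1 13 7 2 11 3 12 9 6)=[0, 13, 11, 12, 4, 5, 1, 2, 8, 6, 10, 3, 9, 7]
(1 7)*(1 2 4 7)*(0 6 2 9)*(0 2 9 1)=(0 6 9 2 4 7 1)=[6, 0, 4, 3, 7, 5, 9, 1, 8, 2]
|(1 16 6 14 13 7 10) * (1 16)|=6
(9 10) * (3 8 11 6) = [0, 1, 2, 8, 4, 5, 3, 7, 11, 10, 9, 6] = (3 8 11 6)(9 10)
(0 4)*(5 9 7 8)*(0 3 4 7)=(0 7 8 5 9)(3 4)=[7, 1, 2, 4, 3, 9, 6, 8, 5, 0]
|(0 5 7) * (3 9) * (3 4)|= 3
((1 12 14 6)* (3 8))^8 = (14) = [0, 1, 2, 3, 4, 5, 6, 7, 8, 9, 10, 11, 12, 13, 14]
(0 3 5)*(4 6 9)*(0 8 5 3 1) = (0 1)(4 6 9)(5 8) = [1, 0, 2, 3, 6, 8, 9, 7, 5, 4]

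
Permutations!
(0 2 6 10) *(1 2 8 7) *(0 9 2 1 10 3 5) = (0 8 7 10 9 2 6 3 5) = [8, 1, 6, 5, 4, 0, 3, 10, 7, 2, 9]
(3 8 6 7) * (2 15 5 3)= [0, 1, 15, 8, 4, 3, 7, 2, 6, 9, 10, 11, 12, 13, 14, 5]= (2 15 5 3 8 6 7)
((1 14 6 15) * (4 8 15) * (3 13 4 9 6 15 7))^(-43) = [0, 15, 2, 4, 7, 5, 9, 13, 3, 6, 10, 11, 12, 8, 1, 14] = (1 15 14)(3 4 7 13 8)(6 9)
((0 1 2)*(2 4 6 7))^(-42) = (7) = [0, 1, 2, 3, 4, 5, 6, 7]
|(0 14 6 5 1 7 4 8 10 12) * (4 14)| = |(0 4 8 10 12)(1 7 14 6 5)| = 5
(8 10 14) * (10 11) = [0, 1, 2, 3, 4, 5, 6, 7, 11, 9, 14, 10, 12, 13, 8] = (8 11 10 14)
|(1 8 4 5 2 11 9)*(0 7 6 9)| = |(0 7 6 9 1 8 4 5 2 11)| = 10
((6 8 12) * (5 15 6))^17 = (5 6 12 15 8) = [0, 1, 2, 3, 4, 6, 12, 7, 5, 9, 10, 11, 15, 13, 14, 8]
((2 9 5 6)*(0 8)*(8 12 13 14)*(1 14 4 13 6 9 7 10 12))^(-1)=(0 8 14 1)(2 6 12 10 7)(4 13)(5 9)=[8, 0, 6, 3, 13, 9, 12, 2, 14, 5, 7, 11, 10, 4, 1]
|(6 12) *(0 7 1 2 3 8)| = 6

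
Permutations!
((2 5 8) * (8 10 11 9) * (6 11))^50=(2 5 10 6 11 9 8)=[0, 1, 5, 3, 4, 10, 11, 7, 2, 8, 6, 9]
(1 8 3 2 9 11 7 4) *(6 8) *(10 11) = (1 6 8 3 2 9 10 11 7 4) = [0, 6, 9, 2, 1, 5, 8, 4, 3, 10, 11, 7]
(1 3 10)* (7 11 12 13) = (1 3 10)(7 11 12 13) = [0, 3, 2, 10, 4, 5, 6, 11, 8, 9, 1, 12, 13, 7]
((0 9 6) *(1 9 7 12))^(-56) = (0 9 12)(1 7 6) = [9, 7, 2, 3, 4, 5, 1, 6, 8, 12, 10, 11, 0]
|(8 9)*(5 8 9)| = |(9)(5 8)| = 2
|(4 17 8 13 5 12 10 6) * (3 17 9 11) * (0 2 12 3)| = |(0 2 12 10 6 4 9 11)(3 17 8 13 5)| = 40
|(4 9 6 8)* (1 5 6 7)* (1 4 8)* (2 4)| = 12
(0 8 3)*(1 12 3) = (0 8 1 12 3) = [8, 12, 2, 0, 4, 5, 6, 7, 1, 9, 10, 11, 3]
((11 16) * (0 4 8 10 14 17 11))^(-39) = (0 4 8 10 14 17 11 16) = [4, 1, 2, 3, 8, 5, 6, 7, 10, 9, 14, 16, 12, 13, 17, 15, 0, 11]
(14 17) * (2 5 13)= (2 5 13)(14 17)= [0, 1, 5, 3, 4, 13, 6, 7, 8, 9, 10, 11, 12, 2, 17, 15, 16, 14]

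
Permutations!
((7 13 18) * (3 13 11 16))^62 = (3 18 11)(7 16 13) = [0, 1, 2, 18, 4, 5, 6, 16, 8, 9, 10, 3, 12, 7, 14, 15, 13, 17, 11]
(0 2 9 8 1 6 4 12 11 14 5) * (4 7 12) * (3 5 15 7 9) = (0 2 3 5)(1 6 9 8)(7 12 11 14 15) = [2, 6, 3, 5, 4, 0, 9, 12, 1, 8, 10, 14, 11, 13, 15, 7]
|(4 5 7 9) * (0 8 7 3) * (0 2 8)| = 7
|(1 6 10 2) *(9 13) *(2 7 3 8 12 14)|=18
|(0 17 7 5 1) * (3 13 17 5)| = 12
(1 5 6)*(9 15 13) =(1 5 6)(9 15 13) =[0, 5, 2, 3, 4, 6, 1, 7, 8, 15, 10, 11, 12, 9, 14, 13]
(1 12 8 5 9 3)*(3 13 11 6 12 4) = [0, 4, 2, 1, 3, 9, 12, 7, 5, 13, 10, 6, 8, 11] = (1 4 3)(5 9 13 11 6 12 8)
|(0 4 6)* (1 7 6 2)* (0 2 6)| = 6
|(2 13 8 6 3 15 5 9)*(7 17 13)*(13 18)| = |(2 7 17 18 13 8 6 3 15 5 9)| = 11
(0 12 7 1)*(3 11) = (0 12 7 1)(3 11) = [12, 0, 2, 11, 4, 5, 6, 1, 8, 9, 10, 3, 7]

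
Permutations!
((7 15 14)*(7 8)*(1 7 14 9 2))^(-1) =(1 2 9 15 7)(8 14) =[0, 2, 9, 3, 4, 5, 6, 1, 14, 15, 10, 11, 12, 13, 8, 7]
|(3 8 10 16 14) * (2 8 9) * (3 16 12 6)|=14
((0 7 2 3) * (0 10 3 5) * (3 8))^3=[5, 1, 7, 3, 4, 2, 6, 0, 8, 9, 10]=(10)(0 5 2 7)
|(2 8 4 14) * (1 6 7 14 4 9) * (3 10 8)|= 9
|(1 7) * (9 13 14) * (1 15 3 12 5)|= |(1 7 15 3 12 5)(9 13 14)|= 6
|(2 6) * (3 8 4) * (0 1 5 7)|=|(0 1 5 7)(2 6)(3 8 4)|=12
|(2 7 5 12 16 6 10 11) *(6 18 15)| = 10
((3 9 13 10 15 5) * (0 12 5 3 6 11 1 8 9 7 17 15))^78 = (0 13 8 11 5)(1 6 12 10 9)(3 17)(7 15) = [13, 6, 2, 17, 4, 0, 12, 15, 11, 1, 9, 5, 10, 8, 14, 7, 16, 3]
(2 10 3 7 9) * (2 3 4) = (2 10 4)(3 7 9) = [0, 1, 10, 7, 2, 5, 6, 9, 8, 3, 4]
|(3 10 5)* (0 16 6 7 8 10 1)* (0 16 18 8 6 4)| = |(0 18 8 10 5 3 1 16 4)(6 7)| = 18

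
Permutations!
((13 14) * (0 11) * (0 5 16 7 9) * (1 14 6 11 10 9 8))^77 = [9, 5, 2, 3, 4, 14, 8, 6, 11, 10, 0, 1, 12, 7, 16, 15, 13] = (0 9 10)(1 5 14 16 13 7 6 8 11)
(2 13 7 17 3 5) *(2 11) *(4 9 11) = (2 13 7 17 3 5 4 9 11) = [0, 1, 13, 5, 9, 4, 6, 17, 8, 11, 10, 2, 12, 7, 14, 15, 16, 3]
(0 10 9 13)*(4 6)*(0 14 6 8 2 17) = [10, 1, 17, 3, 8, 5, 4, 7, 2, 13, 9, 11, 12, 14, 6, 15, 16, 0] = (0 10 9 13 14 6 4 8 2 17)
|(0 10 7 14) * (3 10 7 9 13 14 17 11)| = 9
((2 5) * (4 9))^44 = (9) = [0, 1, 2, 3, 4, 5, 6, 7, 8, 9]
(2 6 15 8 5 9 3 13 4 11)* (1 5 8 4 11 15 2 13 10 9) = (1 5)(2 6)(3 10 9)(4 15)(11 13) = [0, 5, 6, 10, 15, 1, 2, 7, 8, 3, 9, 13, 12, 11, 14, 4]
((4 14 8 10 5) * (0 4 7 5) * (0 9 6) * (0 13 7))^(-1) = (0 5 7 13 6 9 10 8 14 4) = [5, 1, 2, 3, 0, 7, 9, 13, 14, 10, 8, 11, 12, 6, 4]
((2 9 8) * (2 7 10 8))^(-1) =[0, 1, 9, 3, 4, 5, 6, 8, 10, 2, 7] =(2 9)(7 8 10)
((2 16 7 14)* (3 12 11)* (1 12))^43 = (1 3 11 12)(2 14 7 16) = [0, 3, 14, 11, 4, 5, 6, 16, 8, 9, 10, 12, 1, 13, 7, 15, 2]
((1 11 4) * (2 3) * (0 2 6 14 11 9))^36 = (14) = [0, 1, 2, 3, 4, 5, 6, 7, 8, 9, 10, 11, 12, 13, 14]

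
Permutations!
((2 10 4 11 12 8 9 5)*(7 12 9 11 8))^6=(12)(2 5 9 11 8 4 10)=[0, 1, 5, 3, 10, 9, 6, 7, 4, 11, 2, 8, 12]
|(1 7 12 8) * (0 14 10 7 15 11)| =9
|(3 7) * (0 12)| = |(0 12)(3 7)| = 2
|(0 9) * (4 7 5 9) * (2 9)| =6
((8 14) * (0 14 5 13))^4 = (0 13 5 8 14) = [13, 1, 2, 3, 4, 8, 6, 7, 14, 9, 10, 11, 12, 5, 0]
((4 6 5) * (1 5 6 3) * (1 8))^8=(1 3 5 8 4)=[0, 3, 2, 5, 1, 8, 6, 7, 4]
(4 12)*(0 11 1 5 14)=(0 11 1 5 14)(4 12)=[11, 5, 2, 3, 12, 14, 6, 7, 8, 9, 10, 1, 4, 13, 0]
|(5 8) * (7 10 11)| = 6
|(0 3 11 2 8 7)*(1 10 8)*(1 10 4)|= 14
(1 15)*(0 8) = [8, 15, 2, 3, 4, 5, 6, 7, 0, 9, 10, 11, 12, 13, 14, 1] = (0 8)(1 15)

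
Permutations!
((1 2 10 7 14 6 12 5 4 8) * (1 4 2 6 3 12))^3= (1 6)(2 14 5 7 12 10 3)(4 8)= [0, 6, 14, 2, 8, 7, 1, 12, 4, 9, 3, 11, 10, 13, 5]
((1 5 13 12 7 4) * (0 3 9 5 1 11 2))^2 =(0 9 13 7 11)(2 3 5 12 4) =[9, 1, 3, 5, 2, 12, 6, 11, 8, 13, 10, 0, 4, 7]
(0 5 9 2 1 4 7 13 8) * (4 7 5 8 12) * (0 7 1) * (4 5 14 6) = [8, 1, 0, 3, 14, 9, 4, 13, 7, 2, 10, 11, 5, 12, 6] = (0 8 7 13 12 5 9 2)(4 14 6)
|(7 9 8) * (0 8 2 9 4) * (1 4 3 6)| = 14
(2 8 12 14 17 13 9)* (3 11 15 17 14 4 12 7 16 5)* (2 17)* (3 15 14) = (2 8 7 16 5 15)(3 11 14)(4 12)(9 17 13) = [0, 1, 8, 11, 12, 15, 6, 16, 7, 17, 10, 14, 4, 9, 3, 2, 5, 13]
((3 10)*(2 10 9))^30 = (2 3)(9 10) = [0, 1, 3, 2, 4, 5, 6, 7, 8, 10, 9]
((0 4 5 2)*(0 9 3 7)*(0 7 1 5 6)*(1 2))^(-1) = (0 6 4)(1 5)(2 3 9) = [6, 5, 3, 9, 0, 1, 4, 7, 8, 2]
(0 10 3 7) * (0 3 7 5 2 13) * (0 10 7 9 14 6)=(0 7 3 5 2 13 10 9 14 6)=[7, 1, 13, 5, 4, 2, 0, 3, 8, 14, 9, 11, 12, 10, 6]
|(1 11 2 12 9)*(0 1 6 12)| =|(0 1 11 2)(6 12 9)| =12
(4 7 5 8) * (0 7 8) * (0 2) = (0 7 5 2)(4 8) = [7, 1, 0, 3, 8, 2, 6, 5, 4]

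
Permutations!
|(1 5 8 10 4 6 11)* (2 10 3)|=|(1 5 8 3 2 10 4 6 11)|=9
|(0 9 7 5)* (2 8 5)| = 6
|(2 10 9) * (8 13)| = |(2 10 9)(8 13)| = 6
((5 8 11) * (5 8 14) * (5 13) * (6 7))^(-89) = (5 14 13)(6 7)(8 11) = [0, 1, 2, 3, 4, 14, 7, 6, 11, 9, 10, 8, 12, 5, 13]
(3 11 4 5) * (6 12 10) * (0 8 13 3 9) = (0 8 13 3 11 4 5 9)(6 12 10) = [8, 1, 2, 11, 5, 9, 12, 7, 13, 0, 6, 4, 10, 3]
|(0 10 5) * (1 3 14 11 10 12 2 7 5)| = 5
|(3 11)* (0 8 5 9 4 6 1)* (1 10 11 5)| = |(0 8 1)(3 5 9 4 6 10 11)| = 21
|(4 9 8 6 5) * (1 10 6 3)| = |(1 10 6 5 4 9 8 3)| = 8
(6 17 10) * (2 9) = [0, 1, 9, 3, 4, 5, 17, 7, 8, 2, 6, 11, 12, 13, 14, 15, 16, 10] = (2 9)(6 17 10)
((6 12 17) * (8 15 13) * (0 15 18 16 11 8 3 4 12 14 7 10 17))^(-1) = (0 12 4 3 13 15)(6 17 10 7 14)(8 11 16 18) = [12, 1, 2, 13, 3, 5, 17, 14, 11, 9, 7, 16, 4, 15, 6, 0, 18, 10, 8]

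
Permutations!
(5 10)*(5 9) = (5 10 9) = [0, 1, 2, 3, 4, 10, 6, 7, 8, 5, 9]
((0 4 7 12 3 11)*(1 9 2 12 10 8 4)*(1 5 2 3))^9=(0 5 2 12 1 9 3 11)(4 7 10 8)=[5, 9, 12, 11, 7, 2, 6, 10, 4, 3, 8, 0, 1]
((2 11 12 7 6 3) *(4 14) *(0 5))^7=(0 5)(2 11 12 7 6 3)(4 14)=[5, 1, 11, 2, 14, 0, 3, 6, 8, 9, 10, 12, 7, 13, 4]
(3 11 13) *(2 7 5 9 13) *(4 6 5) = (2 7 4 6 5 9 13 3 11) = [0, 1, 7, 11, 6, 9, 5, 4, 8, 13, 10, 2, 12, 3]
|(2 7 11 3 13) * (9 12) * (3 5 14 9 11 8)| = 5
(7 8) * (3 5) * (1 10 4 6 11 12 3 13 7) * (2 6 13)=(1 10 4 13 7 8)(2 6 11 12 3 5)=[0, 10, 6, 5, 13, 2, 11, 8, 1, 9, 4, 12, 3, 7]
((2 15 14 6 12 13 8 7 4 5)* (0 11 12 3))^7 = [5, 1, 12, 4, 0, 11, 7, 3, 6, 9, 10, 2, 15, 14, 8, 13] = (0 5 11 2 12 15 13 14 8 6 7 3 4)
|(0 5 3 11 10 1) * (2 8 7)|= |(0 5 3 11 10 1)(2 8 7)|= 6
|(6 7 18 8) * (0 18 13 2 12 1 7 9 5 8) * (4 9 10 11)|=|(0 18)(1 7 13 2 12)(4 9 5 8 6 10 11)|=70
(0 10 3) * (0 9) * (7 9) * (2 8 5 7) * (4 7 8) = [10, 1, 4, 2, 7, 8, 6, 9, 5, 0, 3] = (0 10 3 2 4 7 9)(5 8)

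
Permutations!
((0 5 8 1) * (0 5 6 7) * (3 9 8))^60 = (9) = [0, 1, 2, 3, 4, 5, 6, 7, 8, 9]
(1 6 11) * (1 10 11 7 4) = (1 6 7 4)(10 11) = [0, 6, 2, 3, 1, 5, 7, 4, 8, 9, 11, 10]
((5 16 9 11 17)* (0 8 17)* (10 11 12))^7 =(0 10 9 5 8 11 12 16 17) =[10, 1, 2, 3, 4, 8, 6, 7, 11, 5, 9, 12, 16, 13, 14, 15, 17, 0]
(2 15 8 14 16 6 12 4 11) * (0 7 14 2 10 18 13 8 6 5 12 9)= (0 7 14 16 5 12 4 11 10 18 13 8 2 15 6 9)= [7, 1, 15, 3, 11, 12, 9, 14, 2, 0, 18, 10, 4, 8, 16, 6, 5, 17, 13]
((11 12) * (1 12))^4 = [0, 12, 2, 3, 4, 5, 6, 7, 8, 9, 10, 1, 11] = (1 12 11)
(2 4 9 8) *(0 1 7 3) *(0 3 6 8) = (0 1 7 6 8 2 4 9) = [1, 7, 4, 3, 9, 5, 8, 6, 2, 0]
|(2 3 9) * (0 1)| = |(0 1)(2 3 9)| = 6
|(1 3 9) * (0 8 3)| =|(0 8 3 9 1)| =5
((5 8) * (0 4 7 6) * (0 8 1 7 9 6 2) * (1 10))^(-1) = [2, 10, 7, 3, 0, 8, 9, 1, 6, 4, 5] = (0 2 7 1 10 5 8 6 9 4)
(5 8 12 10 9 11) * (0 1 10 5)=(0 1 10 9 11)(5 8 12)=[1, 10, 2, 3, 4, 8, 6, 7, 12, 11, 9, 0, 5]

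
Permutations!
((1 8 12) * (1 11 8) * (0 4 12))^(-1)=[8, 1, 2, 3, 0, 5, 6, 7, 11, 9, 10, 12, 4]=(0 8 11 12 4)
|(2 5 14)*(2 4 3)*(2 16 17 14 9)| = |(2 5 9)(3 16 17 14 4)| = 15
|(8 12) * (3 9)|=|(3 9)(8 12)|=2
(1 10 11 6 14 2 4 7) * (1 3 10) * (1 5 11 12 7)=(1 5 11 6 14 2 4)(3 10 12 7)=[0, 5, 4, 10, 1, 11, 14, 3, 8, 9, 12, 6, 7, 13, 2]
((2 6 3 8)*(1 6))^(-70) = [0, 1, 2, 3, 4, 5, 6, 7, 8] = (8)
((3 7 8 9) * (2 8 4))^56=(2 9 7)(3 4 8)=[0, 1, 9, 4, 8, 5, 6, 2, 3, 7]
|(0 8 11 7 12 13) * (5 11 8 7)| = |(0 7 12 13)(5 11)| = 4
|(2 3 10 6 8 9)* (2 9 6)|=6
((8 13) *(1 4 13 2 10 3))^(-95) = (1 8 3 13 10 4 2) = [0, 8, 1, 13, 2, 5, 6, 7, 3, 9, 4, 11, 12, 10]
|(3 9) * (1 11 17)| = 6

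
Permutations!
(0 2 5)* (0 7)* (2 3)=[3, 1, 5, 2, 4, 7, 6, 0]=(0 3 2 5 7)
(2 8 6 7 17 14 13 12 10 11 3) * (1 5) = [0, 5, 8, 2, 4, 1, 7, 17, 6, 9, 11, 3, 10, 12, 13, 15, 16, 14] = (1 5)(2 8 6 7 17 14 13 12 10 11 3)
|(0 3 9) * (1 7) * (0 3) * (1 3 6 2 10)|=|(1 7 3 9 6 2 10)|=7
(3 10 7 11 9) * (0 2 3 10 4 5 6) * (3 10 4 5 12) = (0 2 10 7 11 9 4 12 3 5 6) = [2, 1, 10, 5, 12, 6, 0, 11, 8, 4, 7, 9, 3]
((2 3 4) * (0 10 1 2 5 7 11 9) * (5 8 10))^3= (0 11 5 9 7)(1 4)(2 8)(3 10)= [11, 4, 8, 10, 1, 9, 6, 0, 2, 7, 3, 5]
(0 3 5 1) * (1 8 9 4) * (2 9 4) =[3, 0, 9, 5, 1, 8, 6, 7, 4, 2] =(0 3 5 8 4 1)(2 9)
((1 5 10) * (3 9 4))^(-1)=[0, 10, 2, 4, 9, 1, 6, 7, 8, 3, 5]=(1 10 5)(3 4 9)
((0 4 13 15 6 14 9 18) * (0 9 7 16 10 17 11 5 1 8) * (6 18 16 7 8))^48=(0 15 16 11 6)(1 8 13 9 17)(4 18 10 5 14)=[15, 8, 2, 3, 18, 14, 0, 7, 13, 17, 5, 6, 12, 9, 4, 16, 11, 1, 10]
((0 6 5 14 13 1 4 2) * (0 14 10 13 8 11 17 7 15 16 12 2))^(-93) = (0 1 10 6 4 13 5)(2 15 11)(7 8 12)(14 16 17) = [1, 10, 15, 3, 13, 0, 4, 8, 12, 9, 6, 2, 7, 5, 16, 11, 17, 14]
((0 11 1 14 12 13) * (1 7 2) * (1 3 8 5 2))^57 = (0 11 7 1 14 12 13)(2 3 8 5) = [11, 14, 3, 8, 4, 2, 6, 1, 5, 9, 10, 7, 13, 0, 12]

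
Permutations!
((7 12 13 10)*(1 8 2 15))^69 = (1 8 2 15)(7 12 13 10) = [0, 8, 15, 3, 4, 5, 6, 12, 2, 9, 7, 11, 13, 10, 14, 1]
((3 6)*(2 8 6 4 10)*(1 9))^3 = (1 9)(2 3)(4 8)(6 10) = [0, 9, 3, 2, 8, 5, 10, 7, 4, 1, 6]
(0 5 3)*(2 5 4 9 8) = (0 4 9 8 2 5 3) = [4, 1, 5, 0, 9, 3, 6, 7, 2, 8]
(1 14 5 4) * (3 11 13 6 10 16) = (1 14 5 4)(3 11 13 6 10 16) = [0, 14, 2, 11, 1, 4, 10, 7, 8, 9, 16, 13, 12, 6, 5, 15, 3]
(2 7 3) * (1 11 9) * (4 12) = (1 11 9)(2 7 3)(4 12) = [0, 11, 7, 2, 12, 5, 6, 3, 8, 1, 10, 9, 4]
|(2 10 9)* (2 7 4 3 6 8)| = |(2 10 9 7 4 3 6 8)| = 8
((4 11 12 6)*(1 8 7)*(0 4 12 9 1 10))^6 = (12)(0 7 1 11)(4 10 8 9) = [7, 11, 2, 3, 10, 5, 6, 1, 9, 4, 8, 0, 12]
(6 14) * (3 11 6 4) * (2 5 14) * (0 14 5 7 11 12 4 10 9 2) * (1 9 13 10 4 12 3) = (0 14 4 1 9 2 7 11 6)(10 13) = [14, 9, 7, 3, 1, 5, 0, 11, 8, 2, 13, 6, 12, 10, 4]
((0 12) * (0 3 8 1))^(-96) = (0 1 8 3 12) = [1, 8, 2, 12, 4, 5, 6, 7, 3, 9, 10, 11, 0]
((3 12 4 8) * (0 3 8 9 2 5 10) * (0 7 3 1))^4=(2 3)(4 10)(5 12)(7 9)=[0, 1, 3, 2, 10, 12, 6, 9, 8, 7, 4, 11, 5]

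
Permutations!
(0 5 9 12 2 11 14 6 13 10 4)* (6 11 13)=(0 5 9 12 2 13 10 4)(11 14)=[5, 1, 13, 3, 0, 9, 6, 7, 8, 12, 4, 14, 2, 10, 11]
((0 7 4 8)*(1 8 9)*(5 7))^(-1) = (0 8 1 9 4 7 5) = [8, 9, 2, 3, 7, 0, 6, 5, 1, 4]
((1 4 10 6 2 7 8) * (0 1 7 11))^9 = (0 4 6 11 1 10 2)(7 8) = [4, 10, 0, 3, 6, 5, 11, 8, 7, 9, 2, 1]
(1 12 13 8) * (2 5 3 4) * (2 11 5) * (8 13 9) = [0, 12, 2, 4, 11, 3, 6, 7, 1, 8, 10, 5, 9, 13] = (13)(1 12 9 8)(3 4 11 5)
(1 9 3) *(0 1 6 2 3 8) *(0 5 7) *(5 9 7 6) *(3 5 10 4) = (0 1 7)(2 5 6)(3 10 4)(8 9) = [1, 7, 5, 10, 3, 6, 2, 0, 9, 8, 4]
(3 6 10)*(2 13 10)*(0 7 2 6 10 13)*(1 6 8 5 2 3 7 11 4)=(13)(0 11 4 1 6 8 5 2)(3 10 7)=[11, 6, 0, 10, 1, 2, 8, 3, 5, 9, 7, 4, 12, 13]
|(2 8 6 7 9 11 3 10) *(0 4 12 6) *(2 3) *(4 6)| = |(0 6 7 9 11 2 8)(3 10)(4 12)| = 14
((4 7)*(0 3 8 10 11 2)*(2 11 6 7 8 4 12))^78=(0 7 8)(2 6 4)(3 12 10)=[7, 1, 6, 12, 2, 5, 4, 8, 0, 9, 3, 11, 10]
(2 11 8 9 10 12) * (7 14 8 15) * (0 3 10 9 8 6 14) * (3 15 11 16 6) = (0 15 7)(2 16 6 14 3 10 12) = [15, 1, 16, 10, 4, 5, 14, 0, 8, 9, 12, 11, 2, 13, 3, 7, 6]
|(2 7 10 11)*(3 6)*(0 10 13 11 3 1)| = |(0 10 3 6 1)(2 7 13 11)| = 20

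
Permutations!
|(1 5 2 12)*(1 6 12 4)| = 4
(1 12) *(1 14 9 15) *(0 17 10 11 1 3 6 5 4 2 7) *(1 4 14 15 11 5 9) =(0 17 10 5 14 1 12 15 3 6 9 11 4 2 7) =[17, 12, 7, 6, 2, 14, 9, 0, 8, 11, 5, 4, 15, 13, 1, 3, 16, 10]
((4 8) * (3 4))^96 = (8) = [0, 1, 2, 3, 4, 5, 6, 7, 8]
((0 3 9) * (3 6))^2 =[3, 1, 2, 0, 4, 5, 9, 7, 8, 6] =(0 3)(6 9)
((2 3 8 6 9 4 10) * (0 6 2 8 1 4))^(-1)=(0 9 6)(1 3 2 8 10 4)=[9, 3, 8, 2, 1, 5, 0, 7, 10, 6, 4]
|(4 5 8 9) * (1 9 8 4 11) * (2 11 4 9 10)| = 12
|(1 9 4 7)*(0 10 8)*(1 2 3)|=|(0 10 8)(1 9 4 7 2 3)|=6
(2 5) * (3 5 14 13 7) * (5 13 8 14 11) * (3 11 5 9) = (2 5)(3 13 7 11 9)(8 14) = [0, 1, 5, 13, 4, 2, 6, 11, 14, 3, 10, 9, 12, 7, 8]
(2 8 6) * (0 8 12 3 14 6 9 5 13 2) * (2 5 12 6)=(0 8 9 12 3 14 2 6)(5 13)=[8, 1, 6, 14, 4, 13, 0, 7, 9, 12, 10, 11, 3, 5, 2]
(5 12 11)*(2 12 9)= (2 12 11 5 9)= [0, 1, 12, 3, 4, 9, 6, 7, 8, 2, 10, 5, 11]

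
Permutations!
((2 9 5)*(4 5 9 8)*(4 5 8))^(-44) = [0, 1, 2, 3, 4, 5, 6, 7, 8, 9] = (9)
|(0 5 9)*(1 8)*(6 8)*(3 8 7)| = |(0 5 9)(1 6 7 3 8)| = 15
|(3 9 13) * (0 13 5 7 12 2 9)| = 15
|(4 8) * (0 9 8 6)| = 5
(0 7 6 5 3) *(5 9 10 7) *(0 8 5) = (3 8 5)(6 9 10 7) = [0, 1, 2, 8, 4, 3, 9, 6, 5, 10, 7]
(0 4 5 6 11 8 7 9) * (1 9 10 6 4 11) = [11, 9, 2, 3, 5, 4, 1, 10, 7, 0, 6, 8] = (0 11 8 7 10 6 1 9)(4 5)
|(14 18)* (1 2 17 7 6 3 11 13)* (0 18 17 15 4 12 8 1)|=18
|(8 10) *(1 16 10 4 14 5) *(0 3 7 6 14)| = 11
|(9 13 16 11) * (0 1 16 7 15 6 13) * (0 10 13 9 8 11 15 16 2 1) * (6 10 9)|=10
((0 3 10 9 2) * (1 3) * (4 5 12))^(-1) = [2, 0, 9, 1, 12, 4, 6, 7, 8, 10, 3, 11, 5] = (0 2 9 10 3 1)(4 12 5)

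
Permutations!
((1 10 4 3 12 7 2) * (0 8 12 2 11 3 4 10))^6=(0 2 11 12)(1 3 7 8)=[2, 3, 11, 7, 4, 5, 6, 8, 1, 9, 10, 12, 0]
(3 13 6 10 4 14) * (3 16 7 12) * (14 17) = (3 13 6 10 4 17 14 16 7 12) = [0, 1, 2, 13, 17, 5, 10, 12, 8, 9, 4, 11, 3, 6, 16, 15, 7, 14]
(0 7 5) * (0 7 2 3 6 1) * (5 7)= [2, 0, 3, 6, 4, 5, 1, 7]= (7)(0 2 3 6 1)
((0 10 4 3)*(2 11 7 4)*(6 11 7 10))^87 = (0 3 4 7 2 10 11 6) = [3, 1, 10, 4, 7, 5, 0, 2, 8, 9, 11, 6]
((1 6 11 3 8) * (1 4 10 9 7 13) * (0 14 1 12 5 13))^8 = [10, 7, 2, 1, 11, 12, 0, 4, 6, 8, 3, 14, 13, 5, 9] = (0 10 3 1 7 4 11 14 9 8 6)(5 12 13)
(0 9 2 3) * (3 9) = (0 3)(2 9) = [3, 1, 9, 0, 4, 5, 6, 7, 8, 2]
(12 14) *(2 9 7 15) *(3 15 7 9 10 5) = (2 10 5 3 15)(12 14) = [0, 1, 10, 15, 4, 3, 6, 7, 8, 9, 5, 11, 14, 13, 12, 2]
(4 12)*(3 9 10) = [0, 1, 2, 9, 12, 5, 6, 7, 8, 10, 3, 11, 4] = (3 9 10)(4 12)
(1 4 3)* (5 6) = (1 4 3)(5 6) = [0, 4, 2, 1, 3, 6, 5]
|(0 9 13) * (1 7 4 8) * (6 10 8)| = 6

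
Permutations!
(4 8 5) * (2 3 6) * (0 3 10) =[3, 1, 10, 6, 8, 4, 2, 7, 5, 9, 0] =(0 3 6 2 10)(4 8 5)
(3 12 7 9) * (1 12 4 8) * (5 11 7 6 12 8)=(1 8)(3 4 5 11 7 9)(6 12)=[0, 8, 2, 4, 5, 11, 12, 9, 1, 3, 10, 7, 6]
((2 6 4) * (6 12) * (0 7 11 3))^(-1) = [3, 1, 4, 11, 6, 5, 12, 0, 8, 9, 10, 7, 2] = (0 3 11 7)(2 4 6 12)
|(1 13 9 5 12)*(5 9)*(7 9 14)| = 12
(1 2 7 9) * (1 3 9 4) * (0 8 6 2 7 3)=(0 8 6 2 3 9)(1 7 4)=[8, 7, 3, 9, 1, 5, 2, 4, 6, 0]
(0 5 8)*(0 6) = (0 5 8 6) = [5, 1, 2, 3, 4, 8, 0, 7, 6]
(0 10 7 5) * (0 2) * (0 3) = (0 10 7 5 2 3) = [10, 1, 3, 0, 4, 2, 6, 5, 8, 9, 7]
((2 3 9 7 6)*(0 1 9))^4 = (0 6 1 2 9 3 7) = [6, 2, 9, 7, 4, 5, 1, 0, 8, 3]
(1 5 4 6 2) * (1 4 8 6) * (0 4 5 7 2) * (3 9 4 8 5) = (0 8 6)(1 7 2 3 9 4) = [8, 7, 3, 9, 1, 5, 0, 2, 6, 4]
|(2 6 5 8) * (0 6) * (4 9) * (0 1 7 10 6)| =|(1 7 10 6 5 8 2)(4 9)| =14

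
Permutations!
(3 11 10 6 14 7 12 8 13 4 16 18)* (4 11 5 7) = (3 5 7 12 8 13 11 10 6 14 4 16 18) = [0, 1, 2, 5, 16, 7, 14, 12, 13, 9, 6, 10, 8, 11, 4, 15, 18, 17, 3]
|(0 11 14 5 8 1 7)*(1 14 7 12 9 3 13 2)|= |(0 11 7)(1 12 9 3 13 2)(5 8 14)|= 6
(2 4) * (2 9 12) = (2 4 9 12) = [0, 1, 4, 3, 9, 5, 6, 7, 8, 12, 10, 11, 2]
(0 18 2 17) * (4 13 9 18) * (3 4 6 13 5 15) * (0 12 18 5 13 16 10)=(0 6 16 10)(2 17 12 18)(3 4 13 9 5 15)=[6, 1, 17, 4, 13, 15, 16, 7, 8, 5, 0, 11, 18, 9, 14, 3, 10, 12, 2]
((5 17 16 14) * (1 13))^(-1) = (1 13)(5 14 16 17) = [0, 13, 2, 3, 4, 14, 6, 7, 8, 9, 10, 11, 12, 1, 16, 15, 17, 5]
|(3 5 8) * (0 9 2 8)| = 6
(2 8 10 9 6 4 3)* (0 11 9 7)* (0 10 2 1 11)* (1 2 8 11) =(2 11 9 6 4 3)(7 10) =[0, 1, 11, 2, 3, 5, 4, 10, 8, 6, 7, 9]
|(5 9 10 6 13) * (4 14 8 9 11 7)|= |(4 14 8 9 10 6 13 5 11 7)|= 10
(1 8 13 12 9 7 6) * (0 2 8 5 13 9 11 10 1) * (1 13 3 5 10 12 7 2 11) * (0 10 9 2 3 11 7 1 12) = [7, 9, 8, 5, 4, 11, 10, 6, 2, 3, 13, 0, 12, 1] = (0 7 6 10 13 1 9 3 5 11)(2 8)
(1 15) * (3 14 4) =(1 15)(3 14 4) =[0, 15, 2, 14, 3, 5, 6, 7, 8, 9, 10, 11, 12, 13, 4, 1]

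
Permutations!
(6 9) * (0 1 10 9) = [1, 10, 2, 3, 4, 5, 0, 7, 8, 6, 9] = (0 1 10 9 6)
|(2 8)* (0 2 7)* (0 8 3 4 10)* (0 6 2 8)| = 15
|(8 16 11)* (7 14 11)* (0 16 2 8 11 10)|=10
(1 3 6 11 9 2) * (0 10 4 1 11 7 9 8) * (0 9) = (0 10 4 1 3 6 7)(2 11 8 9) = [10, 3, 11, 6, 1, 5, 7, 0, 9, 2, 4, 8]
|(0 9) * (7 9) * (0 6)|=4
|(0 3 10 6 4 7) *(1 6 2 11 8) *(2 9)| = |(0 3 10 9 2 11 8 1 6 4 7)| = 11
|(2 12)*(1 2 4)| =4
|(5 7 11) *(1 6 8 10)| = 12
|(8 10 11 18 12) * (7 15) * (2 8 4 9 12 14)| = |(2 8 10 11 18 14)(4 9 12)(7 15)| = 6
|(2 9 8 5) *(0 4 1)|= 12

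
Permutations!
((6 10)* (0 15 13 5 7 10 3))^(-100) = [7, 1, 2, 5, 4, 3, 13, 0, 8, 9, 15, 11, 12, 6, 14, 10] = (0 7)(3 5)(6 13)(10 15)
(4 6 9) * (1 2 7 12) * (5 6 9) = (1 2 7 12)(4 9)(5 6) = [0, 2, 7, 3, 9, 6, 5, 12, 8, 4, 10, 11, 1]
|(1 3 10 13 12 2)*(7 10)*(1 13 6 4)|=6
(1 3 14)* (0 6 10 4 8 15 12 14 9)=(0 6 10 4 8 15 12 14 1 3 9)=[6, 3, 2, 9, 8, 5, 10, 7, 15, 0, 4, 11, 14, 13, 1, 12]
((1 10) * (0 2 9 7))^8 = [0, 1, 2, 3, 4, 5, 6, 7, 8, 9, 10] = (10)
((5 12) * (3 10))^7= (3 10)(5 12)= [0, 1, 2, 10, 4, 12, 6, 7, 8, 9, 3, 11, 5]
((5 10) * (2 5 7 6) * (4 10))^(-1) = (2 6 7 10 4 5) = [0, 1, 6, 3, 5, 2, 7, 10, 8, 9, 4]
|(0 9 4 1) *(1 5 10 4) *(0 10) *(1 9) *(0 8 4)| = 3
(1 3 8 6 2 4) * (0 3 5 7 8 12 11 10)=[3, 5, 4, 12, 1, 7, 2, 8, 6, 9, 0, 10, 11]=(0 3 12 11 10)(1 5 7 8 6 2 4)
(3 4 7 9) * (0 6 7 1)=(0 6 7 9 3 4 1)=[6, 0, 2, 4, 1, 5, 7, 9, 8, 3]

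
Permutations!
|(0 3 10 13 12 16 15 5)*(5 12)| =|(0 3 10 13 5)(12 16 15)| =15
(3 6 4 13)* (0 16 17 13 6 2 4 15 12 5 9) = (0 16 17 13 3 2 4 6 15 12 5 9) = [16, 1, 4, 2, 6, 9, 15, 7, 8, 0, 10, 11, 5, 3, 14, 12, 17, 13]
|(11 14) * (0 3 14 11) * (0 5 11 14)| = |(0 3)(5 11 14)| = 6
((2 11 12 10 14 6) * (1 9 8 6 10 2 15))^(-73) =(1 8 15 9 6)(2 12 11)(10 14) =[0, 8, 12, 3, 4, 5, 1, 7, 15, 6, 14, 2, 11, 13, 10, 9]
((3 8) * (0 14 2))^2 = [2, 1, 14, 3, 4, 5, 6, 7, 8, 9, 10, 11, 12, 13, 0] = (0 2 14)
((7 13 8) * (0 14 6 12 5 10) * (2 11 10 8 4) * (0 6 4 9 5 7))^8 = (0 7 2 5 6 14 13 11 8 12 4 9 10) = [7, 1, 5, 3, 9, 6, 14, 2, 12, 10, 0, 8, 4, 11, 13]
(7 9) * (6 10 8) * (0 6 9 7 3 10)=(0 6)(3 10 8 9)=[6, 1, 2, 10, 4, 5, 0, 7, 9, 3, 8]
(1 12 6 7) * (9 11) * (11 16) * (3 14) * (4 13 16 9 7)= (1 12 6 4 13 16 11 7)(3 14)= [0, 12, 2, 14, 13, 5, 4, 1, 8, 9, 10, 7, 6, 16, 3, 15, 11]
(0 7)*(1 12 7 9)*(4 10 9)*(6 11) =[4, 12, 2, 3, 10, 5, 11, 0, 8, 1, 9, 6, 7] =(0 4 10 9 1 12 7)(6 11)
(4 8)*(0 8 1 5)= [8, 5, 2, 3, 1, 0, 6, 7, 4]= (0 8 4 1 5)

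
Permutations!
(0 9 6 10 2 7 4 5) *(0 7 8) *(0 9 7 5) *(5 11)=(0 7 4)(2 8 9 6 10)(5 11)=[7, 1, 8, 3, 0, 11, 10, 4, 9, 6, 2, 5]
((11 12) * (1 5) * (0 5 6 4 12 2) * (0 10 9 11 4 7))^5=[0, 1, 10, 3, 12, 5, 6, 7, 8, 11, 9, 2, 4]=(2 10 9 11)(4 12)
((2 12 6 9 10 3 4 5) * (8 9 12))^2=(12)(2 9 3 5 8 10 4)=[0, 1, 9, 5, 2, 8, 6, 7, 10, 3, 4, 11, 12]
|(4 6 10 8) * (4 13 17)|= |(4 6 10 8 13 17)|= 6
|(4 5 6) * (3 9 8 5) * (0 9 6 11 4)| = |(0 9 8 5 11 4 3 6)| = 8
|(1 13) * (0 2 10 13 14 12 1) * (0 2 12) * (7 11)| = 12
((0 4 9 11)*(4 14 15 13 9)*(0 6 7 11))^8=(0 13 14 9 15)(6 11 7)=[13, 1, 2, 3, 4, 5, 11, 6, 8, 15, 10, 7, 12, 14, 9, 0]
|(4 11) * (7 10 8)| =|(4 11)(7 10 8)| =6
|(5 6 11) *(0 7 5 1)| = |(0 7 5 6 11 1)| = 6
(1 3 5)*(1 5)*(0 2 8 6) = (0 2 8 6)(1 3) = [2, 3, 8, 1, 4, 5, 0, 7, 6]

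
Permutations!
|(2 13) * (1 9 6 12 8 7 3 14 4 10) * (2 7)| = |(1 9 6 12 8 2 13 7 3 14 4 10)| = 12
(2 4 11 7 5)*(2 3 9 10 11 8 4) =[0, 1, 2, 9, 8, 3, 6, 5, 4, 10, 11, 7] =(3 9 10 11 7 5)(4 8)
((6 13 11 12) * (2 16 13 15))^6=(2 15 6 12 11 13 16)=[0, 1, 15, 3, 4, 5, 12, 7, 8, 9, 10, 13, 11, 16, 14, 6, 2]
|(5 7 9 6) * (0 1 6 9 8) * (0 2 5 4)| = |(9)(0 1 6 4)(2 5 7 8)| = 4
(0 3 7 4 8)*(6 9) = (0 3 7 4 8)(6 9) = [3, 1, 2, 7, 8, 5, 9, 4, 0, 6]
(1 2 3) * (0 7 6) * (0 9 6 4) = (0 7 4)(1 2 3)(6 9) = [7, 2, 3, 1, 0, 5, 9, 4, 8, 6]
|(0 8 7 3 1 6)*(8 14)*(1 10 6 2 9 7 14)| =|(0 1 2 9 7 3 10 6)(8 14)| =8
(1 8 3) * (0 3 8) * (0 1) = (8)(0 3) = [3, 1, 2, 0, 4, 5, 6, 7, 8]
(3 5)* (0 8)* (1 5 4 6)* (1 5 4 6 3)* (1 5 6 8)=(0 1 4 3 8)=[1, 4, 2, 8, 3, 5, 6, 7, 0]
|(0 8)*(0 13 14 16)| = |(0 8 13 14 16)| = 5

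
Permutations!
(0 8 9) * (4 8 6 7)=(0 6 7 4 8 9)=[6, 1, 2, 3, 8, 5, 7, 4, 9, 0]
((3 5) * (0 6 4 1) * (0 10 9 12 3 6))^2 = [0, 9, 2, 6, 10, 4, 1, 7, 8, 3, 12, 11, 5] = (1 9 3 6)(4 10 12 5)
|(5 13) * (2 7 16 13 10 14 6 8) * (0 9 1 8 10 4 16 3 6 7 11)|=60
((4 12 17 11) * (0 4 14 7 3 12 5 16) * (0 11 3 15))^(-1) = [15, 1, 2, 17, 0, 4, 6, 14, 8, 9, 10, 16, 3, 13, 11, 7, 5, 12] = (0 15 7 14 11 16 5 4)(3 17 12)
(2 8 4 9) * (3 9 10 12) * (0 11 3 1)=(0 11 3 9 2 8 4 10 12 1)=[11, 0, 8, 9, 10, 5, 6, 7, 4, 2, 12, 3, 1]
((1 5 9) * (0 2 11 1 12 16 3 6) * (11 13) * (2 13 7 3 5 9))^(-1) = (0 6 3 7 2 5 16 12 9 1 11 13) = [6, 11, 5, 7, 4, 16, 3, 2, 8, 1, 10, 13, 9, 0, 14, 15, 12]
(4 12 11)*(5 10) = (4 12 11)(5 10) = [0, 1, 2, 3, 12, 10, 6, 7, 8, 9, 5, 4, 11]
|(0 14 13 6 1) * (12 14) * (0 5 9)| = 8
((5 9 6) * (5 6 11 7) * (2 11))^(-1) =(2 9 5 7 11) =[0, 1, 9, 3, 4, 7, 6, 11, 8, 5, 10, 2]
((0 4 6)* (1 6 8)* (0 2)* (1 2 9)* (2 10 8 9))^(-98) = (10)(0 6 9)(1 4 2) = [6, 4, 1, 3, 2, 5, 9, 7, 8, 0, 10]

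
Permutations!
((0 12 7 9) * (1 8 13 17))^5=(0 12 7 9)(1 8 13 17)=[12, 8, 2, 3, 4, 5, 6, 9, 13, 0, 10, 11, 7, 17, 14, 15, 16, 1]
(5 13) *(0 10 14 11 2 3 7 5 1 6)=(0 10 14 11 2 3 7 5 13 1 6)=[10, 6, 3, 7, 4, 13, 0, 5, 8, 9, 14, 2, 12, 1, 11]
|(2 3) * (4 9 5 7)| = |(2 3)(4 9 5 7)| = 4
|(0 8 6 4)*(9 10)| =4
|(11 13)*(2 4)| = 2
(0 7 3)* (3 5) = (0 7 5 3) = [7, 1, 2, 0, 4, 3, 6, 5]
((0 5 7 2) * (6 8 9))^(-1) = (0 2 7 5)(6 9 8) = [2, 1, 7, 3, 4, 0, 9, 5, 6, 8]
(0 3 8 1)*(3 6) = (0 6 3 8 1) = [6, 0, 2, 8, 4, 5, 3, 7, 1]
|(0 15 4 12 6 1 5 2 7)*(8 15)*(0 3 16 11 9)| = 14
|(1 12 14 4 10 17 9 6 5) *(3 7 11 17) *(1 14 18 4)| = |(1 12 18 4 10 3 7 11 17 9 6 5 14)| = 13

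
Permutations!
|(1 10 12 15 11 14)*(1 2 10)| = |(2 10 12 15 11 14)| = 6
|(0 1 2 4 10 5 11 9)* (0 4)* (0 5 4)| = 6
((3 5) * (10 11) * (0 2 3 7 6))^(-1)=(0 6 7 5 3 2)(10 11)=[6, 1, 0, 2, 4, 3, 7, 5, 8, 9, 11, 10]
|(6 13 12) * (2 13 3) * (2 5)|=|(2 13 12 6 3 5)|=6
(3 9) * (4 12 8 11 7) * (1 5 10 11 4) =(1 5 10 11 7)(3 9)(4 12 8) =[0, 5, 2, 9, 12, 10, 6, 1, 4, 3, 11, 7, 8]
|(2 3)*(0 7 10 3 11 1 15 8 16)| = 10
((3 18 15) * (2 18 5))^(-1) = (2 5 3 15 18) = [0, 1, 5, 15, 4, 3, 6, 7, 8, 9, 10, 11, 12, 13, 14, 18, 16, 17, 2]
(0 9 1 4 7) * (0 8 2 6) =(0 9 1 4 7 8 2 6) =[9, 4, 6, 3, 7, 5, 0, 8, 2, 1]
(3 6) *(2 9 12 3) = (2 9 12 3 6) = [0, 1, 9, 6, 4, 5, 2, 7, 8, 12, 10, 11, 3]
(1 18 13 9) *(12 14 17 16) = [0, 18, 2, 3, 4, 5, 6, 7, 8, 1, 10, 11, 14, 9, 17, 15, 12, 16, 13] = (1 18 13 9)(12 14 17 16)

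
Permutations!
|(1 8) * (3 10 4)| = 6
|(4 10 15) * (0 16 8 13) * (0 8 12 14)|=12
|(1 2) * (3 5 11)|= |(1 2)(3 5 11)|= 6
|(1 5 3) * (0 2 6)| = |(0 2 6)(1 5 3)| = 3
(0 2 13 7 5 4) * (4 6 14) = (0 2 13 7 5 6 14 4) = [2, 1, 13, 3, 0, 6, 14, 5, 8, 9, 10, 11, 12, 7, 4]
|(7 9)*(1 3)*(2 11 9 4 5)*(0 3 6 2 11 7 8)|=|(0 3 1 6 2 7 4 5 11 9 8)|=11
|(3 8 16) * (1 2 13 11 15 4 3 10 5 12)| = 12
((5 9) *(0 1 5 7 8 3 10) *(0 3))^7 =(0 1 5 9 7 8)(3 10) =[1, 5, 2, 10, 4, 9, 6, 8, 0, 7, 3]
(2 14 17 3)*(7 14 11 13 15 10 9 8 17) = (2 11 13 15 10 9 8 17 3)(7 14) = [0, 1, 11, 2, 4, 5, 6, 14, 17, 8, 9, 13, 12, 15, 7, 10, 16, 3]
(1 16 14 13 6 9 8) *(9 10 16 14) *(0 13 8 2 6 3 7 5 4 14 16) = (0 13 3 7 5 4 14 8 1 16 9 2 6 10) = [13, 16, 6, 7, 14, 4, 10, 5, 1, 2, 0, 11, 12, 3, 8, 15, 9]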